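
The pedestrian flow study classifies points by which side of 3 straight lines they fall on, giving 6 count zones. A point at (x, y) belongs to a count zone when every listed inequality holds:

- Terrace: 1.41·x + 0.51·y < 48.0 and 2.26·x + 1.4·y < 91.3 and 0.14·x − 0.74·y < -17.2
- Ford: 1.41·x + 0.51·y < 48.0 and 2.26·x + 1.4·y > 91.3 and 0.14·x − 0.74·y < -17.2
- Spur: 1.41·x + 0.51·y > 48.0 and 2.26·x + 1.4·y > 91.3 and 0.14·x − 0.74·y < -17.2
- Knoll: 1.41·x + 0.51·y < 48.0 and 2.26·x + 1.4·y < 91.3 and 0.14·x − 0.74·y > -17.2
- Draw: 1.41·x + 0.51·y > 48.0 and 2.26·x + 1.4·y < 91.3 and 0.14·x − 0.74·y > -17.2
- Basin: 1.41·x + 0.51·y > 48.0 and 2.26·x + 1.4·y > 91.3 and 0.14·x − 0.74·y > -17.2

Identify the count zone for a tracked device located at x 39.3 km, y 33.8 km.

1.41·39.3 + 0.51·33.8 = 72.651, which is > 48.0
2.26·39.3 + 1.4·33.8 = 136.138, which is > 91.3
0.14·39.3 − 0.74·33.8 = -19.510, which is < -17.2
This sign pattern matches Spur.

Spur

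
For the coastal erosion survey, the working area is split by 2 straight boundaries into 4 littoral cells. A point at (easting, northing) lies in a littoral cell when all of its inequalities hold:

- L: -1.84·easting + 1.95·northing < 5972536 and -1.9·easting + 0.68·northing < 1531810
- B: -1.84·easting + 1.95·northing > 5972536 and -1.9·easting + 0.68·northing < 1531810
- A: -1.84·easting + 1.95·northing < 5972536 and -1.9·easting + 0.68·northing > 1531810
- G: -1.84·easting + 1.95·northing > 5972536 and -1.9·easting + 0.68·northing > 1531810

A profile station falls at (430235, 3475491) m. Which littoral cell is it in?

G

-1.84·430235 + 1.95·3475491 = 5985575.050, which is > 5972536
-1.9·430235 + 0.68·3475491 = 1545887.380, which is > 1531810
This sign pattern matches G.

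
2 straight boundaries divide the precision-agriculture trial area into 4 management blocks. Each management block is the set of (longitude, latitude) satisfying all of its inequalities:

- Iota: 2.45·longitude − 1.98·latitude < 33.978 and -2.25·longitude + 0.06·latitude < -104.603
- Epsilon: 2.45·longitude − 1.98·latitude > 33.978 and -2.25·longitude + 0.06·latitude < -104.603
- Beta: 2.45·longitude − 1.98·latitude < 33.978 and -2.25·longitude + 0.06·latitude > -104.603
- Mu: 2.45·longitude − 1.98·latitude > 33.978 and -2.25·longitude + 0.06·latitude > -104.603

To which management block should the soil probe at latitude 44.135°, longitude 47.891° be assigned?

Iota

2.45·47.891 − 1.98·44.135 = 29.946, which is < 33.978
-2.25·47.891 + 0.06·44.135 = -105.107, which is < -104.603
This sign pattern matches Iota.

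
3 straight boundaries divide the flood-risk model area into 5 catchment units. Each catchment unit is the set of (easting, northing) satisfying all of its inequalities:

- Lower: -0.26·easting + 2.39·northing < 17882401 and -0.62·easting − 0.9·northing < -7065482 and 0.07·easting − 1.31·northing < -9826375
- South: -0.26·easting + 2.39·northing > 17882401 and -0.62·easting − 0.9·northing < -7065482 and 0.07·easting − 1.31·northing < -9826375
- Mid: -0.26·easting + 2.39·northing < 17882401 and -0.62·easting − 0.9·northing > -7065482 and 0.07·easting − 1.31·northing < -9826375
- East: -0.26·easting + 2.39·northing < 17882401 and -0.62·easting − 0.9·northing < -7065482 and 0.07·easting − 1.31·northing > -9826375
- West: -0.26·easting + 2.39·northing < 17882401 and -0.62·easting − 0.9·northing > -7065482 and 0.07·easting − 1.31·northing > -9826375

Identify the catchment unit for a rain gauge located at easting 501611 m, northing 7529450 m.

-0.26·501611 + 2.39·7529450 = 17864966.640, which is < 17882401
-0.62·501611 − 0.9·7529450 = -7087503.820, which is < -7065482
0.07·501611 − 1.31·7529450 = -9828466.730, which is < -9826375
This sign pattern matches Lower.

Lower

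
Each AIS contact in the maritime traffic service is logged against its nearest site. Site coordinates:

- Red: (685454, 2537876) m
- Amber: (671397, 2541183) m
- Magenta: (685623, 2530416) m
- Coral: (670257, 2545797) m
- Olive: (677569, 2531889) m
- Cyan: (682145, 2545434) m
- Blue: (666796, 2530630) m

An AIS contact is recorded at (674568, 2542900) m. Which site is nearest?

Squared distances to each site:
Red: 143745572.000; Amber: 13003330.000; Magenta: 278063281.000; Coral: 26977330.000; Olive: 130248122.000; Cyan: 63832085.000; Blue: 210956884.000.
Minimum at Amber.

Amber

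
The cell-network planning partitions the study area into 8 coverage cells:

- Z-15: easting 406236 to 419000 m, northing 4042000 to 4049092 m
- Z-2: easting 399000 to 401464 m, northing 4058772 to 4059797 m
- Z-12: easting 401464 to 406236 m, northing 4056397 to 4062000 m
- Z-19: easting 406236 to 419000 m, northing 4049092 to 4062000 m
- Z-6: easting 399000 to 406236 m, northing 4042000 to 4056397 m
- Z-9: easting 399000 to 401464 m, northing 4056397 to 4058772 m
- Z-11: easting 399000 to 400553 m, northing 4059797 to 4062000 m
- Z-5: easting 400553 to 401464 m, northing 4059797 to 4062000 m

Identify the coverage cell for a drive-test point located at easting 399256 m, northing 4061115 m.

Z-11

The point has easting = 399256 and northing = 4061115.
Only Z-11 satisfies 399000 ≤ easting ≤ 400553 and 4059797 ≤ northing ≤ 4062000.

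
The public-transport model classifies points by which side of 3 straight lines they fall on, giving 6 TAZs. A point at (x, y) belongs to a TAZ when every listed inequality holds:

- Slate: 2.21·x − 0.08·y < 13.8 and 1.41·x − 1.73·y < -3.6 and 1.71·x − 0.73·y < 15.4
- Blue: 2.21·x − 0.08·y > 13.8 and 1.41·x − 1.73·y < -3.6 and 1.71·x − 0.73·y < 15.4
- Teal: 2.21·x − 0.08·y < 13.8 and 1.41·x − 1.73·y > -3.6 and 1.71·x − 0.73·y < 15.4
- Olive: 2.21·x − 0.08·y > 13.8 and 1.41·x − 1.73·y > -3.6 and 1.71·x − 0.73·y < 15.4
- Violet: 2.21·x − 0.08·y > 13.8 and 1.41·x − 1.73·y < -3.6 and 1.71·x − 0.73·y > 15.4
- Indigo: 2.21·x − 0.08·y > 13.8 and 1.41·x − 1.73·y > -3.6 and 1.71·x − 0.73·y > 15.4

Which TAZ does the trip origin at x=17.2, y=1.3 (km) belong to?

2.21·17.2 − 0.08·1.3 = 37.908, which is > 13.8
1.41·17.2 − 1.73·1.3 = 22.003, which is > -3.6
1.71·17.2 − 0.73·1.3 = 28.463, which is > 15.4
This sign pattern matches Indigo.

Indigo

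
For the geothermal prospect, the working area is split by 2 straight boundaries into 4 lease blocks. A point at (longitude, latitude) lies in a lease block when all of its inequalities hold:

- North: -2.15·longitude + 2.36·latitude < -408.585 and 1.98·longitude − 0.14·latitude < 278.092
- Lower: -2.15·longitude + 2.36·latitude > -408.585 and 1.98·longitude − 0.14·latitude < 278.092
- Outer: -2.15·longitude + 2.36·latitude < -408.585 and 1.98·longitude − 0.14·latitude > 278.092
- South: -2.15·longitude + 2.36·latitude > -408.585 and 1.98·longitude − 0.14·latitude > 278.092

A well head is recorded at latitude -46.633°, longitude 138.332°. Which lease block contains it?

South

-2.15·138.332 + 2.36·-46.633 = -407.468, which is > -408.585
1.98·138.332 − 0.14·-46.633 = 280.426, which is > 278.092
This sign pattern matches South.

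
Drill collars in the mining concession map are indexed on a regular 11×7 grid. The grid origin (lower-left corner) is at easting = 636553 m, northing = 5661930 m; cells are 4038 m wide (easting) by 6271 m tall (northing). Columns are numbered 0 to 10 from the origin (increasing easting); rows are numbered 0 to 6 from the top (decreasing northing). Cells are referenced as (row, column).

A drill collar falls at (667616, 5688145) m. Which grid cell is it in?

(2, 7)

Column index: ⌊(667616 − 636553) / 4038⌋ = ⌊7.693⌋ = 7
Row offset from origin: ⌊(5688145 − 5661930) / 6271⌋ = ⌊4.180⌋ = 4 → row 2 (counted from top)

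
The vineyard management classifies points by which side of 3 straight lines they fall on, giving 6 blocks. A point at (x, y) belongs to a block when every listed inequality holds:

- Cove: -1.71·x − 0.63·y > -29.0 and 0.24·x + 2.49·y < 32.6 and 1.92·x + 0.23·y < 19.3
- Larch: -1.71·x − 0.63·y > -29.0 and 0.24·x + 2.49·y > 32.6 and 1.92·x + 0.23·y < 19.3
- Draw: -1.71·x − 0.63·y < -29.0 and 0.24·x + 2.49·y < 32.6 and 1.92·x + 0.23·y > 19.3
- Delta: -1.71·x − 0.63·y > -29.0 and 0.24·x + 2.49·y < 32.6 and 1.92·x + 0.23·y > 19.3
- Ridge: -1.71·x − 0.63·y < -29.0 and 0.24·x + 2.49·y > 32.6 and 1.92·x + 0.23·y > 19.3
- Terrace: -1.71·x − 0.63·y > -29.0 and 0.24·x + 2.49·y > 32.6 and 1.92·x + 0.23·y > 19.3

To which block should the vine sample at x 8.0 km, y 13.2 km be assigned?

Larch

-1.71·8.0 − 0.63·13.2 = -21.996, which is > -29.0
0.24·8.0 + 2.49·13.2 = 34.788, which is > 32.6
1.92·8.0 + 0.23·13.2 = 18.396, which is < 19.3
This sign pattern matches Larch.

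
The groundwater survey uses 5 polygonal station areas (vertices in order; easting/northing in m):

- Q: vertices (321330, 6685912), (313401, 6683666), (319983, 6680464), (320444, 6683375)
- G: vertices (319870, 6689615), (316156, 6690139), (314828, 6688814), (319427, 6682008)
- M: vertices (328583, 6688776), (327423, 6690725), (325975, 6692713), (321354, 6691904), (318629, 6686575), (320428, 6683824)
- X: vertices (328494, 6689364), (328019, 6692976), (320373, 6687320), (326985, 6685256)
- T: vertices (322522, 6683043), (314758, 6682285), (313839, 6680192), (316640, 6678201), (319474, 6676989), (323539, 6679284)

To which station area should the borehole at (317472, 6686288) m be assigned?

Cast a ray rightward from (317472, 6686288). For each polygon, the edges (by vertex number in listed order) whose endpoints lie on opposite sides of northing = 6686288, where each meets that height, and whether that is right or left of the point:
Q: no edge straddles that height → 0 crossings.
G: 3–4 at easting≈316534.9 (left), 4–1 at easting≈319676.2 (right) → 1 crossing.
M: 5–6 at easting≈318816.7 (right), 6–1 at easting≈324485.7 (right) → 2 crossings.
X: 3–4 at easting≈323679.0 (right), 4–1 at easting≈327364.1 (right) → 2 crossings.
T: no edge straddles that height → 0 crossings.
Only G has an odd count, so the point is inside G.

G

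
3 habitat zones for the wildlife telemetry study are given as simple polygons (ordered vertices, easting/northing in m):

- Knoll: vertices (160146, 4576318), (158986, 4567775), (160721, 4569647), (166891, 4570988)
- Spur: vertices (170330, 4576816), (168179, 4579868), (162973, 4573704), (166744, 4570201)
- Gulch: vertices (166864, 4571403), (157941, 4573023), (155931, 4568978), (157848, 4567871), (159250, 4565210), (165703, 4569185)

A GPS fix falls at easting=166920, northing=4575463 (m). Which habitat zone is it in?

Cast a ray rightward from (166920, 4575463). For each polygon, the edges (by vertex number in listed order) whose endpoints lie on opposite sides of northing = 4575463, where each meets that height, and whether that is right or left of the point:
Knoll: 1–2 at easting≈160029.9 (left), 4–1 at easting≈161228.0 (left) → 0 crossings.
Spur: 2–3 at easting≈164458.6 (left), 4–1 at easting≈169596.5 (right) → 1 crossing.
Gulch: no edge straddles that height → 0 crossings.
Only Spur has an odd count, so the point is inside Spur.

Spur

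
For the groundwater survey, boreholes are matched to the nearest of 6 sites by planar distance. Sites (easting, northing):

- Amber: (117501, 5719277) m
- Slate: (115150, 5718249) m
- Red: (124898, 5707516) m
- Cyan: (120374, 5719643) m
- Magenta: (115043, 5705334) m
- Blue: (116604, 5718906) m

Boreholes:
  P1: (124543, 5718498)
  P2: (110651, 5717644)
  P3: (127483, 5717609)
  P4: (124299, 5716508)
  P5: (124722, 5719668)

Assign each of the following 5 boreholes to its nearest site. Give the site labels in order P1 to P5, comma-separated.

P1 → Cyan (d²=18691586.00)
P2 → Slate (d²=20607026.00)
P3 → Cyan (d²=54675037.00)
P4 → Cyan (d²=25233850.00)
P5 → Cyan (d²=18905729.00)

Cyan, Slate, Cyan, Cyan, Cyan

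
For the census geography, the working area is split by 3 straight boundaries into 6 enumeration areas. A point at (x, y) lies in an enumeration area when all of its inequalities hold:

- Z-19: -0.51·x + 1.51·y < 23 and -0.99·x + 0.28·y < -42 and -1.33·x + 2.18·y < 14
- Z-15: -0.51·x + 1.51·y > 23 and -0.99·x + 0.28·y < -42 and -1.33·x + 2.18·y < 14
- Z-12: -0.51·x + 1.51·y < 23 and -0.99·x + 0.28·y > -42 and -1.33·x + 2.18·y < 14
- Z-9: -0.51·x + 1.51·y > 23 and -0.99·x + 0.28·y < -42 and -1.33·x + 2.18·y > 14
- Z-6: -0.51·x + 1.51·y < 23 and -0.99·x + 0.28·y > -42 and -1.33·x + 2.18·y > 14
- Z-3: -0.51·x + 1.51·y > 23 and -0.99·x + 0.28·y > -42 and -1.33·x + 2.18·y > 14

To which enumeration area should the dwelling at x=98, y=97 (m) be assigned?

Z-9

-0.51·98 + 1.51·97 = 96.490, which is > 23
-0.99·98 + 0.28·97 = -69.860, which is < -42
-1.33·98 + 2.18·97 = 81.120, which is > 14
This sign pattern matches Z-9.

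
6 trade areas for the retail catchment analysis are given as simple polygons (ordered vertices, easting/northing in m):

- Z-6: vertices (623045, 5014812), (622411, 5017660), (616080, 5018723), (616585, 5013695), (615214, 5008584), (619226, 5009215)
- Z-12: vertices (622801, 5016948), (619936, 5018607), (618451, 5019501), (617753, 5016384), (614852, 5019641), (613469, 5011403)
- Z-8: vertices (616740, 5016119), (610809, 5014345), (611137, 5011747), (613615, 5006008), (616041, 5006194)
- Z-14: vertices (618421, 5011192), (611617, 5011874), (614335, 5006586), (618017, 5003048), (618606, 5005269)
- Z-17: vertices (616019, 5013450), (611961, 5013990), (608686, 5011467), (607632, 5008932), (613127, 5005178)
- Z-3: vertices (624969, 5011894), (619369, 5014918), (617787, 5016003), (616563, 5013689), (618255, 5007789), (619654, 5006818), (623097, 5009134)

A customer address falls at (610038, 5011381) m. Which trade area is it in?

Cast a ray rightward from (610038, 5011381). For each polygon, the edges (by vertex number in listed order) whose endpoints lie on opposite sides of northing = 5011381, where each meets that height, and whether that is right or left of the point:
Z-6: 4–5 at easting≈615964.3 (right), 6–1 at easting≈620703.9 (right) → 2 crossings.
Z-12: no edge straddles that height → 0 crossings.
Z-8: 3–4 at easting≈611295.0 (right), 5–1 at easting≈616406.3 (right) → 2 crossings.
Z-14: 1–2 at easting≈616535.4 (right), 2–3 at easting≈611870.4 (right) → 2 crossings.
Z-17: 3–4 at easting≈608650.2 (left), 5–1 at easting≈615295.7 (right) → 1 crossing.
Z-3: 4–5 at easting≈617224.9 (right), 7–1 at easting≈624621.1 (right) → 2 crossings.
Only Z-17 has an odd count, so the point is inside Z-17.

Z-17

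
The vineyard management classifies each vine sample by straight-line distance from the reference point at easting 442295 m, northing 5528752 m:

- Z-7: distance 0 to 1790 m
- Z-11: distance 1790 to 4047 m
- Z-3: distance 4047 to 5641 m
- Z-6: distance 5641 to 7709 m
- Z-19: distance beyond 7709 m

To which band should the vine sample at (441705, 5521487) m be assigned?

Z-6

Distance = √((441705−442295)² + (5521487−5528752)²) = √(348100.000 + 52780225.000) = 7288.918 m.
5641 ≤ 7288.918 < 7709 → Z-6.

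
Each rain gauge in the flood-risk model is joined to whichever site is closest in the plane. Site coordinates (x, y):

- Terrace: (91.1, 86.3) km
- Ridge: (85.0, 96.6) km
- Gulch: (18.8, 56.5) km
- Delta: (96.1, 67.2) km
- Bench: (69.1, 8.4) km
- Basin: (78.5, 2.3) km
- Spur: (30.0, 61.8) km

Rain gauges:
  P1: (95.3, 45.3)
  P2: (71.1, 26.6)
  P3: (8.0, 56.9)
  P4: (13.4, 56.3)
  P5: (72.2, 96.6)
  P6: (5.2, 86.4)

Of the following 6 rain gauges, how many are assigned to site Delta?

1

P1 → Delta
P2 → Bench
P3 → Gulch
P4 → Gulch
P5 → Ridge
P6 → Gulch
1 of the 6 goes to Delta.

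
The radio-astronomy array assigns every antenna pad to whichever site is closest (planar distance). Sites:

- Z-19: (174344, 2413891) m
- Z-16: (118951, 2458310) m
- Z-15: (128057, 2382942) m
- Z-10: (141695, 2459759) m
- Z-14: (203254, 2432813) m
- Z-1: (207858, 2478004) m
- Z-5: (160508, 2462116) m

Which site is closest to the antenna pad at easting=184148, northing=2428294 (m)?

Z-19

Squared distances to each site:
Z-19: 303564825.000; Z-16: 5151609065.000; Z-15: 5203004185.000; Z-10: 2792303434.000; Z-14: 385460597.000; Z-1: 3033248200.000; Z-5: 1702777284.000.
Minimum at Z-19.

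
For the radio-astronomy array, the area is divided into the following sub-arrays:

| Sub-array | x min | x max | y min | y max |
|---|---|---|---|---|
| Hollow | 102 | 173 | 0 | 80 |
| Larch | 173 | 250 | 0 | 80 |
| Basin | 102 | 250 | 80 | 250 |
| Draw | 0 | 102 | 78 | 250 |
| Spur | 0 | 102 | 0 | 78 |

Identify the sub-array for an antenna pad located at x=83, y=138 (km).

The point has x = 83 and y = 138.
Only Draw satisfies 0 ≤ x ≤ 102 and 78 ≤ y ≤ 250.

Draw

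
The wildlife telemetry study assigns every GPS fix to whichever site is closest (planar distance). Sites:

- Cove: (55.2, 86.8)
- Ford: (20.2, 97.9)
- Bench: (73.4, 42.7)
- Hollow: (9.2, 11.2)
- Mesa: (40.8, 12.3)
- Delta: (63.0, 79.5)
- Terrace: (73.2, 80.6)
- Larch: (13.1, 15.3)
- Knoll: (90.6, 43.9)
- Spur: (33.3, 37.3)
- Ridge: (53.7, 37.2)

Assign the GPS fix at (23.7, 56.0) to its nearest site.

Squared distances to each site:
Cove: 1940.890; Ford: 1767.860; Bench: 2646.980; Hollow: 2217.290; Mesa: 2202.100; Delta: 2096.740; Terrace: 3055.410; Larch: 1768.850; Knoll: 4622.020; Spur: 441.850; Ridge: 1253.440.
Minimum at Spur.

Spur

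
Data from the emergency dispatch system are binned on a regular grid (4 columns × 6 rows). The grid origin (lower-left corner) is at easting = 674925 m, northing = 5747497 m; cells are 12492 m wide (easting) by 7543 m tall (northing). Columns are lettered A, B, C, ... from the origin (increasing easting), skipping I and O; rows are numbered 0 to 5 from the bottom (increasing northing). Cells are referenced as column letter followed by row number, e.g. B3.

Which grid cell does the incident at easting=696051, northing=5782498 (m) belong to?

Column index: ⌊(696051 − 674925) / 12492⌋ = ⌊1.691⌋ = 1 → column B
Row offset from origin: ⌊(5782498 − 5747497) / 7543⌋ = ⌊4.640⌋ = 4 → row 4

B4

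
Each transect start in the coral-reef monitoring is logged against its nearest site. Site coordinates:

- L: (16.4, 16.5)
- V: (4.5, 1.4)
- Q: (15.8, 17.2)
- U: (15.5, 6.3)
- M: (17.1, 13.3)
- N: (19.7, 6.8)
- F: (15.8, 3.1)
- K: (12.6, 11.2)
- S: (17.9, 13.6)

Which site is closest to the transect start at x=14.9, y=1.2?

Squared distances to each site:
L: 236.340; V: 108.200; Q: 256.810; U: 26.370; M: 151.250; N: 54.400; F: 4.420; K: 105.290; S: 162.760.
Minimum at F.

F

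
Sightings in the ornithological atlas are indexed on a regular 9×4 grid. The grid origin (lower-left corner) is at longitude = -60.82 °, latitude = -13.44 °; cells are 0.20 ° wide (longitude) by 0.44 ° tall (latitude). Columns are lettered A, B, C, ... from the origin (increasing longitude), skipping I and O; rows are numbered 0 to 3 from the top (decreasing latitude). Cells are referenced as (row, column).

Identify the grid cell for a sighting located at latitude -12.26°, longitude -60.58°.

Column index: ⌊(-60.58 − -60.82) / 0.20⌋ = ⌊1.200⌋ = 1 → column B
Row offset from origin: ⌊(-12.26 − -13.44) / 0.44⌋ = ⌊2.682⌋ = 2 → row 1 (counted from top)

(1, B)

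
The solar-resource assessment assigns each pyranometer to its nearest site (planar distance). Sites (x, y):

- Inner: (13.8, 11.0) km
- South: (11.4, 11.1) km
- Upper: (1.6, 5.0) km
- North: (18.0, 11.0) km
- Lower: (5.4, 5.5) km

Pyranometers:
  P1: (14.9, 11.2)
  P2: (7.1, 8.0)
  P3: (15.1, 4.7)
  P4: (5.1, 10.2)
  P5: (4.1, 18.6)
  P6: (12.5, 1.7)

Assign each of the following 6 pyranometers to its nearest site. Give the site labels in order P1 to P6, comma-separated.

P1 → Inner (d²=1.25)
P2 → Lower (d²=9.14)
P3 → Inner (d²=41.38)
P4 → Lower (d²=22.18)
P5 → South (d²=109.54)
P6 → Lower (d²=64.85)

Inner, Lower, Inner, Lower, South, Lower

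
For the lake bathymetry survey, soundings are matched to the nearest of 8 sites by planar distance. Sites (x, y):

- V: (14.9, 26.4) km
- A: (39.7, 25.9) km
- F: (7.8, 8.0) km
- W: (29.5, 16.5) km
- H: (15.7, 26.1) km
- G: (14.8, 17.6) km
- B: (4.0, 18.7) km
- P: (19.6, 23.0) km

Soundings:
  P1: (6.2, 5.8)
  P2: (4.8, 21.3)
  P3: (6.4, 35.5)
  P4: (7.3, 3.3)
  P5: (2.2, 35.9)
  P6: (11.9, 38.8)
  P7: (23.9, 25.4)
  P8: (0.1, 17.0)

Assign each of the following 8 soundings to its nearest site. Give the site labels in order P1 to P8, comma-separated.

P1 → F (d²=7.40)
P2 → B (d²=7.40)
P3 → V (d²=155.06)
P4 → F (d²=22.34)
P5 → V (d²=251.54)
P6 → V (d²=162.76)
P7 → P (d²=24.25)
P8 → B (d²=18.10)

F, B, V, F, V, V, P, B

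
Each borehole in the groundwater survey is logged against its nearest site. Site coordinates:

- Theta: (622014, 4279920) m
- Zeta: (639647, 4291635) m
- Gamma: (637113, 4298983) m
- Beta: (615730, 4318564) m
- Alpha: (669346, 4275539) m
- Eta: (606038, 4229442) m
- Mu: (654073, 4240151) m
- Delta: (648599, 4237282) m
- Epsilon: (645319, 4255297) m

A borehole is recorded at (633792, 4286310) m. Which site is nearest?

Zeta

Squared distances to each site:
Theta: 179553384.000; Zeta: 62636650.000; Gamma: 171633970.000; Beta: 1366556360.000; Alpha: 1380101357.000; Eta: 4004253940.000; Mu: 2541972242.000; Delta: 2622992033.000; Epsilon: 1094677898.000.
Minimum at Zeta.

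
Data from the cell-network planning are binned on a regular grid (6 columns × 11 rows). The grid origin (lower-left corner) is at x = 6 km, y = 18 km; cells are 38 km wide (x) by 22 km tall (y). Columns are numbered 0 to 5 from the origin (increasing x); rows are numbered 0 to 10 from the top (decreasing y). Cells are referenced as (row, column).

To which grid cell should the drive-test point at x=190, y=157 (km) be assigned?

(4, 4)

Column index: ⌊(190 − 6) / 38⌋ = ⌊4.842⌋ = 4
Row offset from origin: ⌊(157 − 18) / 22⌋ = ⌊6.318⌋ = 6 → row 4 (counted from top)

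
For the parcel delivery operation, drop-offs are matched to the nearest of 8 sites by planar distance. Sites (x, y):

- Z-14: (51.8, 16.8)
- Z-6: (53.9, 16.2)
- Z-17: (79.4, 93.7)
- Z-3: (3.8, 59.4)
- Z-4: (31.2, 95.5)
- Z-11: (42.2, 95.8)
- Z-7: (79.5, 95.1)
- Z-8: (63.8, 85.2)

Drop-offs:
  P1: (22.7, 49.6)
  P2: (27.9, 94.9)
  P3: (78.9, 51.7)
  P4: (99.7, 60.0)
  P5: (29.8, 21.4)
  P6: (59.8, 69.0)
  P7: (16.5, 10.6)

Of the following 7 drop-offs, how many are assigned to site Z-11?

0

P1 → Z-3
P2 → Z-4
P3 → Z-8
P4 → Z-17
P5 → Z-14
P6 → Z-8
P7 → Z-14
0 of the 7 go to Z-11.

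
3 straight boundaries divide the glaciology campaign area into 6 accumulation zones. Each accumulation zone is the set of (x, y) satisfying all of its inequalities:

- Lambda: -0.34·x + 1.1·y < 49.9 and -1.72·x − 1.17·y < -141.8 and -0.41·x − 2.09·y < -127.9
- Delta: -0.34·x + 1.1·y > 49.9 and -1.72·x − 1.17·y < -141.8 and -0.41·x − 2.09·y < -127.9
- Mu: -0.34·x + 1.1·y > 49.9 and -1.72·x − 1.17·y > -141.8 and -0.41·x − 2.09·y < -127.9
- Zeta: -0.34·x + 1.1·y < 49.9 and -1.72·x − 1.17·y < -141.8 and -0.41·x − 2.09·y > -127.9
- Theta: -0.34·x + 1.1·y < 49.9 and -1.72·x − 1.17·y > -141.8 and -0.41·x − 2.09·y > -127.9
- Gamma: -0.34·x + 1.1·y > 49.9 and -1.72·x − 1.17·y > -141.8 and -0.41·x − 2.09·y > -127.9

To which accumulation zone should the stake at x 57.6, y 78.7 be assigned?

Delta

-0.34·57.6 + 1.1·78.7 = 66.986, which is > 49.9
-1.72·57.6 − 1.17·78.7 = -191.151, which is < -141.8
-0.41·57.6 − 2.09·78.7 = -188.099, which is < -127.9
This sign pattern matches Delta.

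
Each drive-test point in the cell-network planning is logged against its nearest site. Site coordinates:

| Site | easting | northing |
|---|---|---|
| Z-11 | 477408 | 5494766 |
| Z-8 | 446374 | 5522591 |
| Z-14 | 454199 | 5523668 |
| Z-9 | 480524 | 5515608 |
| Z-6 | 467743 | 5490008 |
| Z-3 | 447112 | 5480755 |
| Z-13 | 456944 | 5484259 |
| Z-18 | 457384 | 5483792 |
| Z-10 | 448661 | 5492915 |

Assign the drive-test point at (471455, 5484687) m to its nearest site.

Z-6

Squared distances to each site:
Z-11: 137024450.000; Z-8: 2065769777.000; Z-14: 1817287897.000; Z-9: 1038355002.000; Z-6: 42091985.000; Z-3: 608042273.000; Z-13: 210752305.000; Z-18: 198794066.000; Z-10: 587266420.000.
Minimum at Z-6.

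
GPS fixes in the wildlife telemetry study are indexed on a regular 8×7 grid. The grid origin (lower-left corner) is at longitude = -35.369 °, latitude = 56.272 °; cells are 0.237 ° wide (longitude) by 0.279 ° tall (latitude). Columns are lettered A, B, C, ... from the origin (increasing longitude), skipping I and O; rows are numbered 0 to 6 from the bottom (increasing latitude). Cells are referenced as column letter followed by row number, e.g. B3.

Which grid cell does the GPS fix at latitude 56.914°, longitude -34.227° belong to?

Column index: ⌊(-34.227 − -35.369) / 0.237⌋ = ⌊4.819⌋ = 4 → column E
Row offset from origin: ⌊(56.914 − 56.272) / 0.279⌋ = ⌊2.301⌋ = 2 → row 2

E2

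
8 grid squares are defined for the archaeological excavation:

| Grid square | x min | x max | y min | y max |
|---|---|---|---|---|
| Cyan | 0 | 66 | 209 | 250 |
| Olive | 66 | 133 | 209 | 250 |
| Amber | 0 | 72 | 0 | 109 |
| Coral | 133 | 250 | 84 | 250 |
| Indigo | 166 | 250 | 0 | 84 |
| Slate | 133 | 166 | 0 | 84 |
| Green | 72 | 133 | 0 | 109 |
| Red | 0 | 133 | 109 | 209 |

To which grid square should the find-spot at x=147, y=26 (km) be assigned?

Slate

The point has x = 147 and y = 26.
Only Slate satisfies 133 ≤ x ≤ 166 and 0 ≤ y ≤ 84.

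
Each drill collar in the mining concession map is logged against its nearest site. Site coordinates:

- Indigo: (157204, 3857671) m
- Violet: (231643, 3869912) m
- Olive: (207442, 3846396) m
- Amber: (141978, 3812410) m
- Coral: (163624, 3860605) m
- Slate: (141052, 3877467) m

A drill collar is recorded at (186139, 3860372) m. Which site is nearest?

Squared distances to each site:
Indigo: 844529626.000; Violet: 2161625616.000; Olive: 649146385.000; Amber: 4250547365.000; Coral: 506979514.000; Slate: 2325076594.000.
Minimum at Coral.

Coral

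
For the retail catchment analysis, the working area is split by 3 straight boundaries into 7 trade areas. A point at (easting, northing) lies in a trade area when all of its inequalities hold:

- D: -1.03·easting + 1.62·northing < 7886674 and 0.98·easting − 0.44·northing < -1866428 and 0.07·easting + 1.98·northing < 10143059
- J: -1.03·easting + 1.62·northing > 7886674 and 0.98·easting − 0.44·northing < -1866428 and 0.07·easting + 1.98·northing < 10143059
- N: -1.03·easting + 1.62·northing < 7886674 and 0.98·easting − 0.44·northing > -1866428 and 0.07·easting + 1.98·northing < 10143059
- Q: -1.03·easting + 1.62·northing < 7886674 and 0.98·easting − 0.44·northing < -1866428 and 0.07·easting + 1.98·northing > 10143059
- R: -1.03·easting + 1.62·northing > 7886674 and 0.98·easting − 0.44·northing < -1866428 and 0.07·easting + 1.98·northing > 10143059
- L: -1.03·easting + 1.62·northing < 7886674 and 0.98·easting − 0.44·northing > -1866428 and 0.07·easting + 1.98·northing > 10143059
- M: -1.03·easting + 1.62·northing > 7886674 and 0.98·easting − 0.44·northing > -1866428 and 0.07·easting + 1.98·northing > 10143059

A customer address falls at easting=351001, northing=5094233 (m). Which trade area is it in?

-1.03·351001 + 1.62·5094233 = 7891126.430, which is > 7886674
0.98·351001 − 0.44·5094233 = -1897481.540, which is < -1866428
0.07·351001 + 1.98·5094233 = 10111151.410, which is < 10143059
This sign pattern matches J.

J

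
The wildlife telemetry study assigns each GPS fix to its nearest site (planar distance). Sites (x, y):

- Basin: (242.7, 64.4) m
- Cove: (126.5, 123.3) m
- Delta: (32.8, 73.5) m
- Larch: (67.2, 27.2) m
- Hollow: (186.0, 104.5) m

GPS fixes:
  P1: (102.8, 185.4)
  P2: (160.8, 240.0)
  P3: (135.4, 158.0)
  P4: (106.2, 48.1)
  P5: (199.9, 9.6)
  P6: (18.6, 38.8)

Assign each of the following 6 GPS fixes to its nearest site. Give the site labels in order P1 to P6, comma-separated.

P1 → Cove (d²=4418.10)
P2 → Cove (d²=14795.38)
P3 → Cove (d²=1283.30)
P4 → Larch (d²=1957.81)
P5 → Basin (d²=4834.88)
P6 → Delta (d²=1405.73)

Cove, Cove, Cove, Larch, Basin, Delta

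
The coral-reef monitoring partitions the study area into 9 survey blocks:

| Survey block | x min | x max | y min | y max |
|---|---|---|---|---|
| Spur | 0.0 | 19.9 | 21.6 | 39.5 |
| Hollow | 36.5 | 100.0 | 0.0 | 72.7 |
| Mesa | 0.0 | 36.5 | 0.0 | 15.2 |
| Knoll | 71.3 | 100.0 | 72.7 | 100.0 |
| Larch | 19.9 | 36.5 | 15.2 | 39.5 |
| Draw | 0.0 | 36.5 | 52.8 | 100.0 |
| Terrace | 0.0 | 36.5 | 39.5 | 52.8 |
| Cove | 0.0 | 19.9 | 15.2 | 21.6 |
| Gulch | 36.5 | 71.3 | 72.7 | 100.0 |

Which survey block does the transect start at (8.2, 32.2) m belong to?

Spur

The point has x = 8.2 and y = 32.2.
Only Spur satisfies 0.0 ≤ x ≤ 19.9 and 21.6 ≤ y ≤ 39.5.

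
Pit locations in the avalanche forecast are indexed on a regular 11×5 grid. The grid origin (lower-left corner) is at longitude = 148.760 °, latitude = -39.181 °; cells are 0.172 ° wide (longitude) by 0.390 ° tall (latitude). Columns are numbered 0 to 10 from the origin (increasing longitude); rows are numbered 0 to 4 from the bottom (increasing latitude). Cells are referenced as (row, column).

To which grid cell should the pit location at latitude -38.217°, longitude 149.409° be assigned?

(2, 3)

Column index: ⌊(149.409 − 148.760) / 0.172⌋ = ⌊3.773⌋ = 3
Row offset from origin: ⌊(-38.217 − -39.181) / 0.390⌋ = ⌊2.472⌋ = 2 → row 2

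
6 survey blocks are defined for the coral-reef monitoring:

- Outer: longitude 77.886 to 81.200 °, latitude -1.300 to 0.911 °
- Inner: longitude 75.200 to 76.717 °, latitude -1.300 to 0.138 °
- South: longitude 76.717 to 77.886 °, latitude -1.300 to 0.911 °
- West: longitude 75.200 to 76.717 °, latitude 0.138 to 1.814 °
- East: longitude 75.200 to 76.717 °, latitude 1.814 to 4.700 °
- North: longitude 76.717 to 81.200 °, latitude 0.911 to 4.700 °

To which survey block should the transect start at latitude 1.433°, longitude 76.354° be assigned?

The point has longitude = 76.354 and latitude = 1.433.
Only West satisfies 75.200 ≤ longitude ≤ 76.717 and 0.138 ≤ latitude ≤ 1.814.

West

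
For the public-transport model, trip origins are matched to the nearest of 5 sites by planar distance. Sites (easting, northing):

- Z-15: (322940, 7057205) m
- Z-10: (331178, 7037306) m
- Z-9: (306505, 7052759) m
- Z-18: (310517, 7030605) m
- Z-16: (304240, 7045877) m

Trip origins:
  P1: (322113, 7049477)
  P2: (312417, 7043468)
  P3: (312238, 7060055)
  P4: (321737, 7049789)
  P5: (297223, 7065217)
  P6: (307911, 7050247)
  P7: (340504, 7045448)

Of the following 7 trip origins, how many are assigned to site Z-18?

0

P1 → Z-15
P2 → Z-16
P3 → Z-9
P4 → Z-15
P5 → Z-9
P6 → Z-9
P7 → Z-10
0 of the 7 go to Z-18.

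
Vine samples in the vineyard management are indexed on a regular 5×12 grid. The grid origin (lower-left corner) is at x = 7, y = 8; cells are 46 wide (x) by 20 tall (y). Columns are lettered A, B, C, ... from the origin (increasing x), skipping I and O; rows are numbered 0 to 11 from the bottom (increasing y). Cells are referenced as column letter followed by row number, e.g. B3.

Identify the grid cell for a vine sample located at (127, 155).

C7

Column index: ⌊(127 − 7) / 46⌋ = ⌊2.609⌋ = 2 → column C
Row offset from origin: ⌊(155 − 8) / 20⌋ = ⌊7.350⌋ = 7 → row 7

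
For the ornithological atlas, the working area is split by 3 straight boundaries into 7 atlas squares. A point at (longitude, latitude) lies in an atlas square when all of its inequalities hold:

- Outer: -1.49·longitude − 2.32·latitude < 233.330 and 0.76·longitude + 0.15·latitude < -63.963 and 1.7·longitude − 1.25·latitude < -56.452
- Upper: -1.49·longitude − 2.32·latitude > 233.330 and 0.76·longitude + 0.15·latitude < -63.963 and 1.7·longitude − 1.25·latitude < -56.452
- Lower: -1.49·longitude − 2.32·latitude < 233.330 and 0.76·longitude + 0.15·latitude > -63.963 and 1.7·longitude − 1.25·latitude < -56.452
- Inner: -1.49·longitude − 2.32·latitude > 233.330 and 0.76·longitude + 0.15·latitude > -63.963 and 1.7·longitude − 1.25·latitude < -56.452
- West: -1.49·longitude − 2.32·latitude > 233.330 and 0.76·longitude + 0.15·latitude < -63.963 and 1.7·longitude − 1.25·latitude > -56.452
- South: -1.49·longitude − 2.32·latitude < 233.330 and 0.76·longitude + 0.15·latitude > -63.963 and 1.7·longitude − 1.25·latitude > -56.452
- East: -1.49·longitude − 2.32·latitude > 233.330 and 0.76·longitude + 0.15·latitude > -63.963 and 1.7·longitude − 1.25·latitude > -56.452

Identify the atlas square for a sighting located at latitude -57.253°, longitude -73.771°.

West

-1.49·-73.771 − 2.32·-57.253 = 242.746, which is > 233.330
0.76·-73.771 + 0.15·-57.253 = -64.654, which is < -63.963
1.7·-73.771 − 1.25·-57.253 = -53.844, which is > -56.452
This sign pattern matches West.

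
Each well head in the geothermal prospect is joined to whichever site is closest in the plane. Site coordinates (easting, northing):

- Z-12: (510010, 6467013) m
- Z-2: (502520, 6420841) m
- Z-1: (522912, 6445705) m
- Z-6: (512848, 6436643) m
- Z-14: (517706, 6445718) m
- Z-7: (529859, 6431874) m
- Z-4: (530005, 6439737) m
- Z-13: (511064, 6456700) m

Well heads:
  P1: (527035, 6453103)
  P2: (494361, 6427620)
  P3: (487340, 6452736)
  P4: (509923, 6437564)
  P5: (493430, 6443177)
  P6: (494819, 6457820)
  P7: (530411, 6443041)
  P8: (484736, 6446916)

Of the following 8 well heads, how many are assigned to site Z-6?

P1 → Z-1
P2 → Z-2
P3 → Z-13
P4 → Z-6
P5 → Z-6
P6 → Z-13
P7 → Z-4
P8 → Z-13
2 of the 8 go to Z-6.

2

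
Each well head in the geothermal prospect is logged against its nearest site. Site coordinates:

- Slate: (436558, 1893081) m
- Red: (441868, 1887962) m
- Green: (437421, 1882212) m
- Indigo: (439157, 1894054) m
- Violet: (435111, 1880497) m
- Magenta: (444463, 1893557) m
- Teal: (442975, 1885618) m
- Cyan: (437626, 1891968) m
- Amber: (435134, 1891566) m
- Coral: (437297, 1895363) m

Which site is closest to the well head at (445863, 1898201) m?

Magenta

Squared distances to each site:
Slate: 112797425.000; Red: 120797146.000; Green: 326915485.000; Indigo: 62168045.000; Violet: 429037120.000; Magenta: 23526736.000; Teal: 166672433.000; Cyan: 106698458.000; Amber: 159134666.000; Coral: 81430600.000.
Minimum at Magenta.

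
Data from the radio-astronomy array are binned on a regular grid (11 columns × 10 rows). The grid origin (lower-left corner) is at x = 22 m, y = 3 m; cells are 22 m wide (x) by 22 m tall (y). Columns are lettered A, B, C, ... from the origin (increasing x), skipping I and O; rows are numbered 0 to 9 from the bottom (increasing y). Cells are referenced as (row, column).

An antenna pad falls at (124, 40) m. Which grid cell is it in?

(1, E)

Column index: ⌊(124 − 22) / 22⌋ = ⌊4.636⌋ = 4 → column E
Row offset from origin: ⌊(40 − 3) / 22⌋ = ⌊1.682⌋ = 1 → row 1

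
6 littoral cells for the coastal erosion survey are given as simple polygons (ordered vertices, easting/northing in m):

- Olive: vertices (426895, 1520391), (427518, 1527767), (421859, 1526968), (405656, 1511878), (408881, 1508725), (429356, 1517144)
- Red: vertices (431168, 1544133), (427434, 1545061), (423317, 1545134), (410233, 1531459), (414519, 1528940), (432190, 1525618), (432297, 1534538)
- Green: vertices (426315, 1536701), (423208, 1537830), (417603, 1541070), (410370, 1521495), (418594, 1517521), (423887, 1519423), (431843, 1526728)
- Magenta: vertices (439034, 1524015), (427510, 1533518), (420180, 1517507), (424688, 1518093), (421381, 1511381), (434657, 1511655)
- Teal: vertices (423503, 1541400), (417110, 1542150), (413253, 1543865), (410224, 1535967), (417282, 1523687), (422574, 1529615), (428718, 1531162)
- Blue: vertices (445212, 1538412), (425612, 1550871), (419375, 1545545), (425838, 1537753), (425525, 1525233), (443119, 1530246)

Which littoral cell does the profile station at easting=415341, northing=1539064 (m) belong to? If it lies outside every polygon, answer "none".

Teal

Cast a ray rightward from (415341, 1539064). For each polygon, the edges (by vertex number in listed order) whose endpoints lie on opposite sides of northing = 1539064, where each meets that height, and whether that is right or left of the point:
Olive: no edge straddles that height → 0 crossings.
Red: 3–4 at easting≈417509.3 (right), 7–1 at easting≈431764.4 (right) → 2 crossings.
Green: 2–3 at easting≈421073.3 (right), 3–4 at easting≈416861.8 (right) → 2 crossings.
Magenta: no edge straddles that height → 0 crossings.
Teal: 3–4 at easting≈411411.7 (left), 7–1 at easting≈424692.9 (right) → 1 crossing.
Blue: 1–2 at easting≈444186.3 (right), 3–4 at easting≈424750.6 (right) → 2 crossings.
Only Teal has an odd count, so the point is inside Teal.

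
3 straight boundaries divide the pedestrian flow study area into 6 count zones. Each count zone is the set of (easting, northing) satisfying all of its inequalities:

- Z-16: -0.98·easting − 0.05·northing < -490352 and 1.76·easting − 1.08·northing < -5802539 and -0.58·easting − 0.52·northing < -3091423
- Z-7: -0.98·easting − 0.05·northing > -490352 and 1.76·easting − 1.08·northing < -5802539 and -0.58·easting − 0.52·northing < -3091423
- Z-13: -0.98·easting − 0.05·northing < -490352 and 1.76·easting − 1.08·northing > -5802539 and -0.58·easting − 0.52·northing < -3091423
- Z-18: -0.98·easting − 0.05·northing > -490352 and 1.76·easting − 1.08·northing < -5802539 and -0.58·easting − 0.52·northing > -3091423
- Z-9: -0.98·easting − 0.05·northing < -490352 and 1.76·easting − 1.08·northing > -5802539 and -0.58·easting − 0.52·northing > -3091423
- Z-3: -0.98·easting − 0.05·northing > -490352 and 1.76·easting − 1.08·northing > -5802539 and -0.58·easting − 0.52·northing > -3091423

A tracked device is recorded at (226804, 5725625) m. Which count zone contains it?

-0.98·226804 − 0.05·5725625 = -508549.170, which is < -490352
1.76·226804 − 1.08·5725625 = -5784499.960, which is > -5802539
-0.58·226804 − 0.52·5725625 = -3108871.320, which is < -3091423
This sign pattern matches Z-13.

Z-13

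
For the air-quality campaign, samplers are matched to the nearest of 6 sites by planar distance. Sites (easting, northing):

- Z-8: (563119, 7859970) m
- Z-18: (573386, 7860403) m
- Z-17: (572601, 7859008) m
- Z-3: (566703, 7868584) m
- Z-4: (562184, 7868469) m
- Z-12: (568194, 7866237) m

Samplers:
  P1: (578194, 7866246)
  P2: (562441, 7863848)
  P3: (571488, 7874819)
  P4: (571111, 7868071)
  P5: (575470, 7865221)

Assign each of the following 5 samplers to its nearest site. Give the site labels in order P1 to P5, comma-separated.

P1 → Z-18 (d²=57257513.00)
P2 → Z-8 (d²=15498568.00)
P3 → Z-3 (d²=61771450.00)
P4 → Z-12 (d²=11872445.00)
P5 → Z-18 (d²=27556180.00)

Z-18, Z-8, Z-3, Z-12, Z-18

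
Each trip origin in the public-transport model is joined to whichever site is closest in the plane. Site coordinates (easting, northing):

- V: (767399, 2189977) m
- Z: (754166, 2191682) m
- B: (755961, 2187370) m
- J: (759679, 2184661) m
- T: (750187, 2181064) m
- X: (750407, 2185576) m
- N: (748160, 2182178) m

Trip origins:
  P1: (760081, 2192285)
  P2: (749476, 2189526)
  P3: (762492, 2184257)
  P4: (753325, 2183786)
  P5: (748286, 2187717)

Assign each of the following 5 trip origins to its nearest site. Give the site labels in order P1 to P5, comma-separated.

P1 → Z (d²=35350834.00)
P2 → X (d²=16469261.00)
P3 → J (d²=8076185.00)
P4 → X (d²=11718824.00)
P5 → X (d²=9082522.00)

Z, X, J, X, X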